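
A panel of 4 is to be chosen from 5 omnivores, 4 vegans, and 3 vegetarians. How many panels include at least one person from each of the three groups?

Unrestricted: C(12,4) = 495 ways to pick any 4 of the 12.
Subtract selections that omit an entire group: no omnivores → C(7,4) = 35; no vegans → C(8,4) = 70; no vegetarians → C(9,4) = 126.
Add back selections omitting two groups (i.e. drawn from a single group): C(5,4) + C(4,4) + C(3,4) = 6.
By inclusion–exclusion: 495 − 231 + 6 = 270.

270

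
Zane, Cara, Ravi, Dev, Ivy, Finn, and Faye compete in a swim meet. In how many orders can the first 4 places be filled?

This is an ordered selection of 4 from 7: P(7,4).
That gives 7 × 6 × 5 × 4 = 840.

840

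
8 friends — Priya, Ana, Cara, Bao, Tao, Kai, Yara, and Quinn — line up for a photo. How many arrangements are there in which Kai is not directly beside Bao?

Of the 8! = 40320 arrangements, those with Kai and Bao adjacent number 2 × 7! = 10080 (treat the pair as a block with 2 internal orders).
So 40320 − 10080 = 30240 arrangements keep them apart.

30240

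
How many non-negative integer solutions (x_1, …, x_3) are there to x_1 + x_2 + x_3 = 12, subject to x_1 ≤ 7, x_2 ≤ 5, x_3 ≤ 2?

By stars and bars, unrestricted non-negative solutions to x_1+…+x_3 = 12 number C(12+2,2) = 91.
Subtract solutions that violate a single cap (substitute x_i' = x_i − (cap_i+1)): x_1 ≥ 8 gives C(6,2) = 15; x_2 ≥ 6 gives C(8,2) = 28; x_3 ≥ 3 gives C(11,2) = 55. Together 98.
Add back pairs where two caps are both exceeded: 0 + 3 + 10 = 13.
By inclusion–exclusion the count is 91 − 98 + 13 = 6.

6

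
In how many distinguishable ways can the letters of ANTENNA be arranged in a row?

420

ANTENNA has 7 letters with A appearing twice and N appearing 3 times.
The number of distinct arrangements is 7!/(3!·2!) = 5040/12 = 420.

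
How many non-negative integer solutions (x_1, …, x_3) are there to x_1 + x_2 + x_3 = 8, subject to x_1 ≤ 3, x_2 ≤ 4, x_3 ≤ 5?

14

Without the upper bounds there are C(10,2) = 45 ways to split 8 among 3 variables.
Subtract solutions that violate a single cap (substitute x_i' = x_i − (cap_i+1)): x_1 ≥ 4 gives C(6,2) = 15; x_2 ≥ 5 gives C(5,2) = 10; x_3 ≥ 6 gives C(4,2) = 6. Together 31.
No two caps can be exceeded simultaneously, so the pair terms are all 0.
By inclusion–exclusion the count is 45 − 31 + 0 = 14.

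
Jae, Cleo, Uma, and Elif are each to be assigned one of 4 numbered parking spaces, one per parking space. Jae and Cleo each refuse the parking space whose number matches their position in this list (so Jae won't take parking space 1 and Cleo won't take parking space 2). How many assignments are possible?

14

Let Aᵢ (for i ∈ {1, 2}) be the placements that put person i in their forbidden parking space. Any j of these fix j positions, leaving (4−j)! ways to fill the rest, and there are C(2,j) ways to pick which j.
By inclusion–exclusion, the number of valid placements is Σ_{j=0}^{2} (−1)^j C(2,j)·(4−j)!.
Computing: 24 − 12 + 2 = 14.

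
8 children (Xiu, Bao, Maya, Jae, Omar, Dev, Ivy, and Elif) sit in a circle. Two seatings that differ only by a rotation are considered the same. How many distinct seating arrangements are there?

5040

Around a circle, 8 distinct people have 8!/8 = (7)! = 5040 rotationally distinct seatings.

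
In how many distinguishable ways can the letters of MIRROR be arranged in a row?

120

The 6 letters of MIRROR have repeats: R appearing 3 times.
Dividing 6! = 720 by 3! = 6 for the repeated letters gives 120.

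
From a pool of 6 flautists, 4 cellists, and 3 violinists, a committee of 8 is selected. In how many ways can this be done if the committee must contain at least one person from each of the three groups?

With no constraint there are C(13,8) = 1287 possible selections.
Subtract selections that omit an entire group: no flautists → C(7,8) = 0; no cellists → C(9,8) = 9; no violinists → C(10,8) = 45.
Add back selections omitting two groups (i.e. drawn from a single group): C(6,8) + C(4,8) + C(3,8) = 0.
By inclusion–exclusion: 1287 − 54 + 0 = 1233.

1233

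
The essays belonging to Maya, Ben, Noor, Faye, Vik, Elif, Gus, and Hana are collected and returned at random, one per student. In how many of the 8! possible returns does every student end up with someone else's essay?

14833

Let Aᵢ be the assignments in which student i gets their own essay. We want the size of the complement of A₁∪…∪A_8.
By inclusion–exclusion this is Σ_{j=0}^{8} (−1)^j C(8,j)·(8−j)!.
Computing: 40320 − 40320 + 20160 − 6720 + 1680 − 336 + 56 − 8 + 1 = 14833.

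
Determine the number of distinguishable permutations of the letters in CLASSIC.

The 7 letters of CLASSIC have repeats: C appearing twice and S appearing twice.
The number of distinct arrangements is 7!/(2!·2!) = 5040/4 = 1260.

1260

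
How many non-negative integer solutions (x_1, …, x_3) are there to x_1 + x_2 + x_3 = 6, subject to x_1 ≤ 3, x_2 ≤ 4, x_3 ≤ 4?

Without the upper bounds there are C(8,2) = 28 ways to split 6 among 3 variables.
Subtract solutions that violate a single cap (substitute x_i' = x_i − (cap_i+1)): x_1 ≥ 4 gives C(4,2) = 6; x_2 ≥ 5 gives C(3,2) = 3; x_3 ≥ 5 gives C(3,2) = 3. Together 12.
No two caps can be exceeded simultaneously, so the pair terms are all 0.
By inclusion–exclusion the count is 28 − 12 + 0 = 16.

16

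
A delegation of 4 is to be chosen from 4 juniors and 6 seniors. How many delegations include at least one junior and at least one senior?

Total 4-person selections from all 10: C(10,4) = 210.
Subtract selections that omit an entire group: no juniors → C(6,4) = 15; no seniors → C(4,4) = 1.
Both groups omitted at once is impossible, so 210 − 16 = 194.

194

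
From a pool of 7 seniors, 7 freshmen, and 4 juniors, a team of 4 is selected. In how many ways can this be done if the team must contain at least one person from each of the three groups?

With no constraint there are C(18,4) = 3060 possible selections.
Subtract selections that omit an entire group: no seniors → C(11,4) = 330; no freshmen → C(11,4) = 330; no juniors → C(14,4) = 1001.
Add back selections omitting two groups (i.e. drawn from a single group): C(7,4) + C(7,4) + C(4,4) = 71.
By inclusion–exclusion: 3060 − 1661 + 71 = 1470.

1470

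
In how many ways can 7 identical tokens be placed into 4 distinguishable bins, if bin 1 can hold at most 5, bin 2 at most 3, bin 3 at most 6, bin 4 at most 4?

Ignoring the caps, the number of non-negative solutions to x_1+…+x_4 = 7 is C(10,3) = 120.
Subtract solutions that violate a single cap (substitute x_i' = x_i − (cap_i+1)): x_1 ≥ 6 gives C(4,3) = 4; x_2 ≥ 4 gives C(6,3) = 20; x_3 ≥ 7 gives C(3,3) = 1; x_4 ≥ 5 gives C(5,3) = 10. Together 35.
No two caps can be exceeded simultaneously, so the pair terms are all 0.
By inclusion–exclusion the count is 120 − 35 + 0 = 85.

85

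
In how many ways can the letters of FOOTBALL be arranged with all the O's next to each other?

2520

Treat the 2 copies of O as a single block. The multiset to arrange is then {OO, A, B, F, L, L, T}, 7 items in all.
That gives (7)!/(2!) = 2520 arrangements.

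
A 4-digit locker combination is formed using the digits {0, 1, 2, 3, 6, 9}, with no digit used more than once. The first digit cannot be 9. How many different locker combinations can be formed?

300

The first digit has 6−1 = 5 choices (anything except 9).
The remaining 3 digits are filled from the other 5 symbols without repetition: 5 × 4 × 3 = 60.
Total: 5 × 60 = 300.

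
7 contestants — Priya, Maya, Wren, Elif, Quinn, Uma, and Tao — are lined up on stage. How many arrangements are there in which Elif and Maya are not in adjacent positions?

3600

Of the 7! = 5040 arrangements, those with Elif and Maya adjacent number 2 × 6! = 1440 (treat the pair as a block with 2 internal orders).
So 5040 − 1440 = 3600 arrangements keep them apart.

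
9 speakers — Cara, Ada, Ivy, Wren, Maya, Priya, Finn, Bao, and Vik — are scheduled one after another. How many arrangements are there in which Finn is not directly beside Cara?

282240

There are 9! = 362880 arrangements in all. If Finn and Cara are adjacent, merging them into one block gives 2·(8)! = 80640 arrangements.
So 362880 − 80640 = 282240 arrangements keep them apart.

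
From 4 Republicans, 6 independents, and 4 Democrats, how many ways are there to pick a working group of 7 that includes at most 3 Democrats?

Split by how many Democrats are chosen (0 through 3).
Sum: C(4,0)·C(10,7) + C(4,1)·C(10,6) + C(4,2)·C(10,5) + C(4,3)·C(10,4) = 120 + 840 + 1512 + 840 = 3312.

3312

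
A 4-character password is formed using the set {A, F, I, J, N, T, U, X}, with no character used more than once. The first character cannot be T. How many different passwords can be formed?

The first character has 8−1 = 7 choices (anything except T).
The remaining 3 characters are filled from the other 7 symbols without repetition: 7 × 6 × 5 = 210.
Total: 7 × 210 = 1470.

1470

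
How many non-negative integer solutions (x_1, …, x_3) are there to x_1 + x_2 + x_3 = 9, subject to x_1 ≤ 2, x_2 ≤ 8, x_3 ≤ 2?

By stars and bars, unrestricted non-negative solutions to x_1+…+x_3 = 9 number C(9+2,2) = 55.
Subtract solutions that violate a single cap (substitute x_i' = x_i − (cap_i+1)): x_1 ≥ 3 gives C(8,2) = 28; x_2 ≥ 9 gives C(2,2) = 1; x_3 ≥ 3 gives C(8,2) = 28. Together 57.
Add back pairs where two caps are both exceeded: 0 + 10 + 0 = 10.
By inclusion–exclusion the count is 55 − 57 + 10 = 8.

8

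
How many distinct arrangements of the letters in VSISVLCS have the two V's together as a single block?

840

Treat the 2 copies of V as a single block. The multiset to arrange is then {VV, C, I, L, S, S, S}, 7 items in all.
That gives (7)!/(3!) = 840 arrangements.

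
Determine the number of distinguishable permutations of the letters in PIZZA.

60

The 5 letters of PIZZA have repeats: Z appearing twice.
The number of distinct arrangements is 5!/(2!) = 120/2 = 60.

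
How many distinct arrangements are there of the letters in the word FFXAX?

30

Letter multiplicities in FFXAX: A×1, F×2, X×2.
So there are 5! / (2!·2!) = 30 distinguishable arrangements.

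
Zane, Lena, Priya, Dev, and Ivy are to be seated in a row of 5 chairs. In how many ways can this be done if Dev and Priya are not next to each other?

72

There are 5! = 120 arrangements in all. If Dev and Priya are adjacent, merging them into one block gives 2·(4)! = 48 arrangements.
Complementary counting: 120 − 48 = 72.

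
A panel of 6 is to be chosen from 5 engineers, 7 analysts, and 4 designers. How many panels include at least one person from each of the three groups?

6545

With no constraint there are C(16,6) = 8008 possible selections.
Selections missing a whole group: no engineers → C(11,6) = 462; no analysts → C(9,6) = 84; no designers → C(12,6) = 924.
Add back selections omitting two groups (i.e. drawn from a single group): C(5,6) + C(7,6) + C(4,6) = 7.
By inclusion–exclusion: 8008 − 1470 + 7 = 6545.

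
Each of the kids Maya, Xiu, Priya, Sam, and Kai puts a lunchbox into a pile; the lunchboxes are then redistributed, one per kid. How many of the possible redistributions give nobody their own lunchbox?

This is the derangement count D_5: permutations of 5 items with no fixed point.
By inclusion–exclusion this is Σ_{j=0}^{5} (−1)^j C(5,j)·(5−j)!.
Computing: 120 − 120 + 60 − 20 + 5 − 1 = 44.

44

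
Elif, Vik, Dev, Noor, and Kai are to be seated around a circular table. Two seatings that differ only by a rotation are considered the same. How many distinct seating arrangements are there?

Around a circle, 5 distinct people have 5!/5 = (4)! = 24 rotationally distinct seatings.

24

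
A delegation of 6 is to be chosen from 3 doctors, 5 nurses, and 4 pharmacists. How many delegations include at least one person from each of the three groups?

Unrestricted: C(12,6) = 924 ways to pick any 6 of the 12.
Selections missing a whole group: no doctors → C(9,6) = 84; no nurses → C(7,6) = 7; no pharmacists → C(8,6) = 28.
Add back selections omitting two groups (i.e. drawn from a single group): C(3,6) + C(5,6) + C(4,6) = 0.
By inclusion–exclusion: 924 − 119 + 0 = 805.

805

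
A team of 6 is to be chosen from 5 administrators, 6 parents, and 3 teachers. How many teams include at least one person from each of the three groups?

2430

Unrestricted: C(14,6) = 3003 ways to pick any 6 of the 14.
Selections missing a whole group: no administrators → C(9,6) = 84; no parents → C(8,6) = 28; no teachers → C(11,6) = 462.
Add back selections omitting two groups (i.e. drawn from a single group): C(5,6) + C(6,6) + C(3,6) = 1.
By inclusion–exclusion: 3003 − 574 + 1 = 2430.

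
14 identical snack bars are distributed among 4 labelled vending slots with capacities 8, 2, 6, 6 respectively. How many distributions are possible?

101

Without the upper bounds there are C(17,3) = 680 ways to split 14 among 4 vending slots.
Subtract solutions that violate a single cap (substitute x_i' = x_i − (cap_i+1)): x_1 ≥ 9 gives C(8,3) = 56; x_2 ≥ 3 gives C(14,3) = 364; x_3 ≥ 7 gives C(10,3) = 120; x_4 ≥ 7 gives C(10,3) = 120. Together 660.
Add back pairs where two caps are both exceeded: 10 + 0 + 0 + 35 + 35 + 1 = 81.
By inclusion–exclusion the count is 680 − 660 + 81 = 101.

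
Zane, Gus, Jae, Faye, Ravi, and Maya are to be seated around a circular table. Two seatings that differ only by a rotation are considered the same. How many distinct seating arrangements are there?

Fix one person's seat to break rotational symmetry; the remaining 5 people can be arranged in (5)! = 120 ways.

120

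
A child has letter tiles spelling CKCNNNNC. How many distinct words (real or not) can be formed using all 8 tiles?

Letter multiplicities in CKCNNNNC: C×3, K×1, N×4.
Dividing 8! = 40320 by 4!·3! = 144 for the repeated letters gives 280.

280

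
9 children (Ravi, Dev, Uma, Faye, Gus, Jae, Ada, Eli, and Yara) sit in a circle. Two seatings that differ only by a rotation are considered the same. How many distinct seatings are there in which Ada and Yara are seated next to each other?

10080

Treat {Ada, Yara} as one unit (2 internal orders) and seat the resulting 8 units around the table: (7)! circular arrangements.
So 2 × (7)! = 2 × 5040 = 10080.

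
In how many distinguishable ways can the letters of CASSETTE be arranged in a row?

The 8 letters of CASSETTE have repeats: E appearing twice, S appearing twice, and T appearing twice.
The number of distinct arrangements is 8!/(2!·2!·2!) = 40320/8 = 5040.

5040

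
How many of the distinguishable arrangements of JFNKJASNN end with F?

3360

With the last slot taken by F, it remains to arrange the other 8 letters (JNKJASNN).
Those 8 letters have J appearing twice and N appearing 3 times, giving (8)!/(3!·2!) = 3360.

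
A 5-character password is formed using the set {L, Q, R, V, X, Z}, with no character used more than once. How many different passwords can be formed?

Choose and order 5 of the 6 symbols: the first character has 6 options, the next 5, and so on down to 2.
That product is 6 × 5 × 4 × 3 × 2 = 720.

720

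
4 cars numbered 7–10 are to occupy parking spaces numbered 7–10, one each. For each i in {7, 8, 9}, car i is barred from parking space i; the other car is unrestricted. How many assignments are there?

Let Aᵢ (for i ∈ {7, 8, 9}) be the placements that put car i in its forbidden parking space. Any j of these fix j positions, leaving (4−j)! ways to fill the rest, and there are C(3,j) ways to pick which j.
By inclusion–exclusion, the number of valid placements is Σ_{j=0}^{3} (−1)^j C(3,j)·(4−j)!.
Computing: 24 − 18 + 6 − 1 = 11.

11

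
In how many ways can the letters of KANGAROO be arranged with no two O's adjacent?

7560

Total arrangements of KANGAROO: 8!/(2!·2!) = 10080.
Arrangements with the O's together: treat OO as one letter, giving (7)!/(2!) = 2520.
Hence 10080 − 2520 = 7560.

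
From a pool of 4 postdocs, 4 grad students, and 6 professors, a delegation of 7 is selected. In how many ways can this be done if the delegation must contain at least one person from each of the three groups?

With no constraint there are C(14,7) = 3432 possible selections.
Selections missing a whole group: no postdocs → C(10,7) = 120; no grad students → C(10,7) = 120; no professors → C(8,7) = 8.
Add back selections omitting two groups (i.e. drawn from a single group): C(4,7) + C(4,7) + C(6,7) = 0.
By inclusion–exclusion: 3432 − 248 + 0 = 3184.

3184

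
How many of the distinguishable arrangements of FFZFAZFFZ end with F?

Fix F in the last position and arrange the remaining 8 letters.
Those 8 letters have F appearing 4 times and Z appearing 3 times, giving (8)!/(4!·3!) = 280.

280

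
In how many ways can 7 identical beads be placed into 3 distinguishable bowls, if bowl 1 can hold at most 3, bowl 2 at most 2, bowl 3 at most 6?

11

By stars and bars, unrestricted non-negative solutions to x_1+…+x_3 = 7 number C(7+2,2) = 36.
Subtract solutions that violate a single cap (substitute x_i' = x_i − (cap_i+1)): x_1 ≥ 4 gives C(5,2) = 10; x_2 ≥ 3 gives C(6,2) = 15; x_3 ≥ 7 gives C(2,2) = 1. Together 26.
Add back pairs where two caps are both exceeded: 1 + 0 + 0 = 1.
By inclusion–exclusion the count is 36 − 26 + 1 = 11.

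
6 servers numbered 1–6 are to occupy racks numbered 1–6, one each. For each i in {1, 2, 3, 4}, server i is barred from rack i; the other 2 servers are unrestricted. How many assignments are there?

Let Aᵢ (for 1 ≤ i ≤ 4) be the placements that put server i in its forbidden rack. Any j of these fix j positions, leaving (6−j)! ways to fill the rest, and there are C(4,j) ways to pick which j.
By inclusion–exclusion, the number of valid placements is Σ_{j=0}^{4} (−1)^j C(4,j)·(6−j)!.
Computing: 720 − 480 + 144 − 24 + 2 = 362.

362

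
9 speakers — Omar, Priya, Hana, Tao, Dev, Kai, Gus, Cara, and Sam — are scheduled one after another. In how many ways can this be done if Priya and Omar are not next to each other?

There are 9! = 362880 arrangements in all. If Priya and Omar are adjacent, merging them into one block gives 2·(8)! = 80640 arrangements.
Complementary counting: 362880 − 80640 = 282240.

282240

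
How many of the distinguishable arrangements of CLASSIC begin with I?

180

With the first slot taken by I, it remains to arrange the other 6 letters (CLASSC).
Those 6 letters have C appearing twice and S appearing twice, giving (6)!/(2!·2!) = 180.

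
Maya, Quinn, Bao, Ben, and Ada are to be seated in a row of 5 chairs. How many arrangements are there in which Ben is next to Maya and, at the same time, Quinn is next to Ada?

Treat {Ben,Maya} as one block (2 orders) and {Quinn,Ada} as another (2 orders).
That leaves 3 units to arrange: 2 × 2 × 3! = 4 × 6 = 24.

24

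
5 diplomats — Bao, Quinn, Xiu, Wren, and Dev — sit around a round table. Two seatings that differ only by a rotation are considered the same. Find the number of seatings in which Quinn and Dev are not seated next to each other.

12

Without the restriction there are (4)! = 24 seatings.
Those with Quinn next to Dev: fuse the pair into one unit and seat 4 units around a circle — 2·(3)! = 12.
Subtracting, 24 − 12 = 12.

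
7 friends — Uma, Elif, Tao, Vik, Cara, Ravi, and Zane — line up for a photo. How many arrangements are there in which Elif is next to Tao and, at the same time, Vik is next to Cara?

Treat {Elif,Tao} as one block (2 orders) and {Vik,Cara} as another (2 orders).
That leaves 5 units to arrange: 2 × 2 × 5! = 4 × 120 = 480.

480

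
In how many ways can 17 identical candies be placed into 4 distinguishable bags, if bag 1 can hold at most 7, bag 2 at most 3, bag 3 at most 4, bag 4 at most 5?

10

By stars and bars, unrestricted non-negative solutions to x_1+…+x_4 = 17 number C(17+3,3) = 1140.
Subtract solutions that violate a single cap (substitute x_i' = x_i − (cap_i+1)): x_1 ≥ 8 gives C(12,3) = 220; x_2 ≥ 4 gives C(16,3) = 560; x_3 ≥ 5 gives C(15,3) = 455; x_4 ≥ 6 gives C(14,3) = 364. Together 1599.
Add back pairs where two caps are both exceeded: 56 + 35 + 20 + 165 + 120 + 84 = 480.
Subtract triples: 1 + 0 + 0 + 10 = 11.
By inclusion–exclusion the count is 1140 − 1599 + 480 − 11 = 10.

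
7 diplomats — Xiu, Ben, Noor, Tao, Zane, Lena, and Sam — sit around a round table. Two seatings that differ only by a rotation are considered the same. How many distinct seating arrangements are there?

720

Seat Xiu anywhere (absorbing the rotational symmetry), then permute the other 6: (6)! = 720.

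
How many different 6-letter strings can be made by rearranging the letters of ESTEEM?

The 6 letters of ESTEEM have repeats: E appearing 3 times.
Dividing 6! = 720 by 3! = 6 for the repeated letters gives 120.

120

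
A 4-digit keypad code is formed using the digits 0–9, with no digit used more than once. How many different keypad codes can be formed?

5040

This is a permutation of 4 out of 10: P(10,4) = 10!/6!.
10 × 9 × 8 × 7 = 5040.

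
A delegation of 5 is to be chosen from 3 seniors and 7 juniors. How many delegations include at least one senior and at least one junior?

231

Unrestricted: C(10,5) = 252 ways to pick any 5 of the 10.
Selections missing a whole group: no seniors → C(7,5) = 21; no juniors → C(3,5) = 0.
Both groups omitted at once is impossible, so 252 − 21 = 231.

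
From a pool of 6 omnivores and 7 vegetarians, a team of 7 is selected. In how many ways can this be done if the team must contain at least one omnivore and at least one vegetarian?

Unrestricted: C(13,7) = 1716 ways to pick any 7 of the 13.
Subtract selections that omit an entire group: no omnivores → C(7,7) = 1; no vegetarians → C(6,7) = 0.
Both groups omitted at once is impossible, so 1716 − 1 = 1715.

1715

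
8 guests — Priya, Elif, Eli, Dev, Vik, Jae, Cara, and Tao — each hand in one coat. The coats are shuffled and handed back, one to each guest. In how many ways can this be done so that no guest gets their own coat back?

Count assignments avoiding every fixed point. For any j of the 8 guests fixed to their own coat, the other 8−j can be arranged in (8−j)! ways.
By inclusion–exclusion this is Σ_{j=0}^{8} (−1)^j C(8,j)·(8−j)!.
Computing: 40320 − 40320 + 20160 − 6720 + 1680 − 336 + 56 − 8 + 1 = 14833.

14833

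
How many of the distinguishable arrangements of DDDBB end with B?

With the last slot taken by B, it remains to arrange the other 4 letters (DDDB).
Those 4 letters have D appearing 3 times, giving (4)!/(3!) = 4.

4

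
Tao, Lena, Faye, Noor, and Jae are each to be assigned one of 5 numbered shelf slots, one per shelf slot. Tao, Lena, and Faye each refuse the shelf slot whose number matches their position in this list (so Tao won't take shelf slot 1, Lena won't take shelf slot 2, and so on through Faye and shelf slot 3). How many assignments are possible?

Let Aᵢ (for i ∈ {1, 2, 3}) be the placements that put person i in their forbidden shelf slot. Any j of these fix j positions, leaving (5−j)! ways to fill the rest, and there are C(3,j) ways to pick which j.
By inclusion–exclusion, the number of valid placements is Σ_{j=0}^{3} (−1)^j C(3,j)·(5−j)!.
Computing: 120 − 72 + 18 − 2 = 64.

64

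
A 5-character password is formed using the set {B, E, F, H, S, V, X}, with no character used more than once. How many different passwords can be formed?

2520

Choose and order 5 of the 7 symbols: the first character has 7 options, the next 6, and so on down to 3.
7 × 6 × 5 × 4 × 3 = 2520.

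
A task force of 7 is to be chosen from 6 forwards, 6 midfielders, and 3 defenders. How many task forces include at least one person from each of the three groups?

5571

Unrestricted: C(15,7) = 6435 ways to pick any 7 of the 15.
Subtract selections that omit an entire group: no forwards → C(9,7) = 36; no midfielders → C(9,7) = 36; no defenders → C(12,7) = 792.
Add back selections omitting two groups (i.e. drawn from a single group): C(6,7) + C(6,7) + C(3,7) = 0.
By inclusion–exclusion: 6435 − 864 + 0 = 5571.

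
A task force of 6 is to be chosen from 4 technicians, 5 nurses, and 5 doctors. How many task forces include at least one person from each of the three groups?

Total 6-person selections from all 14: C(14,6) = 3003.
Subtract selections that omit an entire group: no technicians → C(10,6) = 210; no nurses → C(9,6) = 84; no doctors → C(9,6) = 84.
Add back selections omitting two groups (i.e. drawn from a single group): C(4,6) + C(5,6) + C(5,6) = 0.
By inclusion–exclusion: 3003 − 378 + 0 = 2625.

2625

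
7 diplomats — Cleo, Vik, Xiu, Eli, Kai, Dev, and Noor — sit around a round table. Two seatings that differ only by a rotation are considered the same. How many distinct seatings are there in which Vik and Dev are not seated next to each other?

480

All circular seatings of 7 people number (6)! = 720.
Those with Vik next to Dev: fuse the pair into one unit and seat 6 units around a circle — 2·(5)! = 240.
Subtracting, 720 − 240 = 480.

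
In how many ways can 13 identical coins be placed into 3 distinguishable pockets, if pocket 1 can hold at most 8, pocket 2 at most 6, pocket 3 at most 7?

41

Without the upper bounds there are C(15,2) = 105 ways to split 13 among 3 pockets.
Subtract solutions that violate a single cap (substitute x_i' = x_i − (cap_i+1)): x_1 ≥ 9 gives C(6,2) = 15; x_2 ≥ 7 gives C(8,2) = 28; x_3 ≥ 8 gives C(7,2) = 21. Together 64.
No two caps can be exceeded simultaneously, so the pair terms are all 0.
By inclusion–exclusion the count is 105 − 64 + 0 = 41.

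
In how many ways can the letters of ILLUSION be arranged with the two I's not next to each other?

7560

There are 8!/(2!·2!) = 10080 arrangements of ILLUSION in total.
If the two I's are adjacent, glue them into one block, leaving 7 items to arrange: (7)!/(2!) = 2520 ways.
Subtracting, 10080 − 2520 = 7560 arrangements keep the I's apart.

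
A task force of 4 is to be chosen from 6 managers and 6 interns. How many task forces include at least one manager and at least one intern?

Unrestricted: C(12,4) = 495 ways to pick any 4 of the 12.
Subtract selections that omit an entire group: no managers → C(6,4) = 15; no interns → C(6,4) = 15.
Both groups omitted at once is impossible, so 495 − 30 = 465.

465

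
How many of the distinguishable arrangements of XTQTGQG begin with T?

With the first slot taken by T, it remains to arrange the other 6 letters (XQTGQG).
Those 6 letters have G appearing twice and Q appearing twice, giving (6)!/(2!·2!) = 180.

180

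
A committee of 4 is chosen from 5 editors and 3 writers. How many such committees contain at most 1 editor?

Split by how many editors are chosen (0 through 1).
Sum: C(5,0)·C(3,4) + C(5,1)·C(3,3) = 0 + 5 = 5.

5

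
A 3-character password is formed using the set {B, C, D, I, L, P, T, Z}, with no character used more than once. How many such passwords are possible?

With no repetition, fill the 3 characters in order: 8 choices, then 7, down to 6.
That product is 8 × 7 × 6 = 336.

336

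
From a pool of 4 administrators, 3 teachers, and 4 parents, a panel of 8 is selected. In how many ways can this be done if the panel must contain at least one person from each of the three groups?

Unrestricted: C(11,8) = 165 ways to pick any 8 of the 11.
Subtract selections that omit an entire group: no administrators → C(7,8) = 0; no teachers → C(8,8) = 1; no parents → C(7,8) = 0.
Add back selections omitting two groups (i.e. drawn from a single group): C(4,8) + C(3,8) + C(4,8) = 0.
By inclusion–exclusion: 165 − 1 + 0 = 164.

164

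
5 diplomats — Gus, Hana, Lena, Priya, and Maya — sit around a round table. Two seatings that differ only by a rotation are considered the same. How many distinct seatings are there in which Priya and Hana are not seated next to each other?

12

All circular seatings of 5 people number (4)! = 24.
Those with Priya next to Hana: fuse the pair into one unit and seat 4 units around a circle — 2·(3)! = 12.
Subtracting, 24 − 12 = 12.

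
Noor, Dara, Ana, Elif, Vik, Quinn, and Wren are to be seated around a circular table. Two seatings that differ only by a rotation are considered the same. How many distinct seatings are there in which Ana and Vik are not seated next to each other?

480

All circular seatings of 7 people number (6)! = 720.
Seatings with Ana beside Vik: treat them as a block with 2 internal orders, giving 2 × (5)! = 240.
Subtracting, 720 − 240 = 480.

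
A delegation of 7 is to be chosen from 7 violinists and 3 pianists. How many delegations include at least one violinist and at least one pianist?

119

Total 7-person selections from all 10: C(10,7) = 120.
Subtract selections that omit an entire group: no violinists → C(3,7) = 0; no pianists → C(7,7) = 1.
Both groups omitted at once is impossible, so 120 − 1 = 119.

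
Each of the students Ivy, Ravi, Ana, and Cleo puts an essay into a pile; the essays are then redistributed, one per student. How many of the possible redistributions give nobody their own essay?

9

This is the derangement count D_4: permutations of 4 items with no fixed point.
By inclusion–exclusion this is Σ_{j=0}^{4} (−1)^j C(4,j)·(4−j)!.
Computing: 24 − 24 + 12 − 4 + 1 = 9.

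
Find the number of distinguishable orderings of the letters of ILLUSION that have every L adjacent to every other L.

2520

Treat the 2 copies of L as a single block. The multiset to arrange is then {LL, I, I, N, O, S, U}, 7 items in all.
That gives (7)!/(2!) = 2520 arrangements.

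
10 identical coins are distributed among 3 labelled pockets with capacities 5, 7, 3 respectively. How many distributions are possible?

18

Ignoring the caps, the number of non-negative solutions to x_1+…+x_3 = 10 is C(12,2) = 66.
Subtract solutions that violate a single cap (substitute x_i' = x_i − (cap_i+1)): x_1 ≥ 6 gives C(6,2) = 15; x_2 ≥ 8 gives C(4,2) = 6; x_3 ≥ 4 gives C(8,2) = 28. Together 49.
Add back pairs where two caps are both exceeded: 0 + 1 + 0 = 1.
By inclusion–exclusion the count is 66 − 49 + 1 = 18.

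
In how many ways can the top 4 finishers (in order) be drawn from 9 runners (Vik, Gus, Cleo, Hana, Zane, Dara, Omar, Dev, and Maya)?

There are 9 choices for 1st place, 8 for 2nd, and so on down to 6 for position 4.
That gives 9 × 8 × 7 × 6 = 3024.

3024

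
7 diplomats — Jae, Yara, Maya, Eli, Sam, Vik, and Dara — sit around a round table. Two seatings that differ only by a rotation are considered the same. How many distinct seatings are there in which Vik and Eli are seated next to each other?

Treat {Vik, Eli} as one unit (2 internal orders) and seat the resulting 6 units around the table: (5)! circular arrangements.
So 2 × (5)! = 2 × 120 = 240.

240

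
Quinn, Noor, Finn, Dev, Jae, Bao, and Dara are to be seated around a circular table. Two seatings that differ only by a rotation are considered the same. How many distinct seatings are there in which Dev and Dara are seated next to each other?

240

Treat {Dev, Dara} as one unit (2 internal orders) and seat the resulting 6 units around the table: (5)! circular arrangements.
So 2 × (5)! = 2 × 120 = 240.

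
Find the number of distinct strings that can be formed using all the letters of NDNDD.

Letter multiplicities in NDNDD: D×3, N×2.
The number of distinct arrangements is 5!/(3!·2!) = 120/12 = 10.

10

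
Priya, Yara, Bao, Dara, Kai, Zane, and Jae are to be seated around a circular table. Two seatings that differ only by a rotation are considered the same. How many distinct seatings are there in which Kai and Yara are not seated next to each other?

All circular seatings of 7 people number (6)! = 720.
Those with Kai next to Yara: fuse the pair into one unit and seat 6 units around a circle — 2·(5)! = 240.
Subtracting, 720 − 240 = 480.

480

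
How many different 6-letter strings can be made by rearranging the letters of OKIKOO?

OKIKOO has 6 letters with K appearing twice and O appearing 3 times.
Dividing 6! = 720 by 3!·2! = 12 for the repeated letters gives 60.

60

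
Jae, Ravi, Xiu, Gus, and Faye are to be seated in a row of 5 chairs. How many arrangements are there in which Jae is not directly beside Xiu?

72

There are 5! = 120 arrangements in all. If Jae and Xiu are adjacent, merging them into one block gives 2·(4)! = 48 arrangements.
So 120 − 48 = 72 arrangements keep them apart.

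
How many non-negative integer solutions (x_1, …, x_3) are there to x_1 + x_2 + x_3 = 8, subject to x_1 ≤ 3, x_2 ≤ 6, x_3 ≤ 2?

9

By stars and bars, unrestricted non-negative solutions to x_1+…+x_3 = 8 number C(8+2,2) = 45.
Subtract solutions that violate a single cap (substitute x_i' = x_i − (cap_i+1)): x_1 ≥ 4 gives C(6,2) = 15; x_2 ≥ 7 gives C(3,2) = 3; x_3 ≥ 3 gives C(7,2) = 21. Together 39.
Add back pairs where two caps are both exceeded: 0 + 3 + 0 = 3.
By inclusion–exclusion the count is 45 − 39 + 3 = 9.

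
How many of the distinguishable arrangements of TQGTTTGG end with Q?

35

With the last slot taken by Q, it remains to arrange the other 7 letters (TGTTTGG).
Those 7 letters have G appearing 3 times and T appearing 4 times, giving (7)!/(4!·3!) = 35.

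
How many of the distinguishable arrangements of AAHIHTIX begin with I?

With the first slot taken by I, it remains to arrange the other 7 letters (AAHHTIX).
Those 7 letters have A appearing twice and H appearing twice, giving (7)!/(2!·2!) = 1260.

1260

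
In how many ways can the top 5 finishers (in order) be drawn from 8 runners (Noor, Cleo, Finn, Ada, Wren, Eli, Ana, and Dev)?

6720

This is an ordered selection of 5 from 8: P(8,5).
That gives 8 × 7 × 6 × 5 × 4 = 6720.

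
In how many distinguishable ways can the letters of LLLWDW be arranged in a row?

60

LLLWDW has 6 letters with L appearing 3 times and W appearing twice.
So there are 6! / (3!·2!) = 60 distinguishable arrangements.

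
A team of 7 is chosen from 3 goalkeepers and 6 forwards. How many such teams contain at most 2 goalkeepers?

Split by how many goalkeepers are chosen (0 through 2).
Sum: C(3,0)·C(6,7) + C(3,1)·C(6,6) + C(3,2)·C(6,5) = 0 + 3 + 18 = 21.

21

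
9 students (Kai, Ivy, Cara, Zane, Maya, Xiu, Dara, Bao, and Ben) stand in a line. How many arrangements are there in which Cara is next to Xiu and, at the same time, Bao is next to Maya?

20160

Treat {Cara,Xiu} as one block (2 orders) and {Bao,Maya} as another (2 orders).
That leaves 7 units to arrange: 2 × 2 × 7! = 4 × 5040 = 20160.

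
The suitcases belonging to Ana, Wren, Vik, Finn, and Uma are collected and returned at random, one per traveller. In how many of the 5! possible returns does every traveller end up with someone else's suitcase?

44

This is the derangement count D_5: permutations of 5 items with no fixed point.
By inclusion–exclusion this is Σ_{j=0}^{5} (−1)^j C(5,j)·(5−j)!.
Computing: 120 − 120 + 60 − 20 + 5 − 1 = 44.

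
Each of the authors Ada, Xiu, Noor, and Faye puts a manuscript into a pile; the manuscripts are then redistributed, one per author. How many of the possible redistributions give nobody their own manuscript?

9

Count assignments avoiding every fixed point. For any j of the 4 authors fixed to their own manuscript, the other 4−j can be arranged in (4−j)! ways.
By inclusion–exclusion this is Σ_{j=0}^{4} (−1)^j C(4,j)·(4−j)!.
Computing: 24 − 24 + 12 − 4 + 1 = 9.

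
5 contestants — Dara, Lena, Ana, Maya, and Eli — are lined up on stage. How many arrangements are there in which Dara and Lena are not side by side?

72

Of the 5! = 120 arrangements, those with Dara and Lena adjacent number 2 × 4! = 48 (treat the pair as a block with 2 internal orders).
So 120 − 48 = 72 arrangements keep them apart.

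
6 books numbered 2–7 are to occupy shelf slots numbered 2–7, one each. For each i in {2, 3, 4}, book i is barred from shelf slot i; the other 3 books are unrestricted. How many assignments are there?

Let Aᵢ (for i ∈ {2, 3, 4}) be the placements that put book i in its forbidden shelf slot. Any j of these fix j positions, leaving (6−j)! ways to fill the rest, and there are C(3,j) ways to pick which j.
By inclusion–exclusion, the number of valid placements is Σ_{j=0}^{3} (−1)^j C(3,j)·(6−j)!.
Computing: 720 − 360 + 72 − 6 = 426.

426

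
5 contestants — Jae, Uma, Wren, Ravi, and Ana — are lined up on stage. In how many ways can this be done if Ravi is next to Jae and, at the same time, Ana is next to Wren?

24

Treat {Ravi,Jae} as one block (2 orders) and {Ana,Wren} as another (2 orders).
That leaves 3 units to arrange: 2 × 2 × 3! = 4 × 6 = 24.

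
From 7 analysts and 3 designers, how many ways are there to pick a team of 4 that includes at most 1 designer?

140

Split by how many designers are chosen (0 through 1).
Sum: C(3,0)·C(7,4) + C(3,1)·C(7,3) = 35 + 105 = 140.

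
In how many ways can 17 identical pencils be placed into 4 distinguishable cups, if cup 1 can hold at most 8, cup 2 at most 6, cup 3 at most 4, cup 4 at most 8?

Without the upper bounds there are C(20,3) = 1140 ways to split 17 among 4 cups.
Subtract solutions that violate a single cap (substitute x_i' = x_i − (cap_i+1)): x_1 ≥ 9 gives C(11,3) = 165; x_2 ≥ 7 gives C(13,3) = 286; x_3 ≥ 5 gives C(15,3) = 455; x_4 ≥ 9 gives C(11,3) = 165. Together 1071.
Add back pairs where two caps are both exceeded: 4 + 20 + 0 + 56 + 4 + 20 = 104.
By inclusion–exclusion the count is 1140 − 1071 + 104 = 173.

173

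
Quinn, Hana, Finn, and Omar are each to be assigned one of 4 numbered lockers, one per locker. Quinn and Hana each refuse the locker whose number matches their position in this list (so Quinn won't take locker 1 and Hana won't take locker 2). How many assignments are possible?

14

Let Aᵢ (for i ∈ {1, 2}) be the placements that put person i in their forbidden locker. Any j of these fix j positions, leaving (4−j)! ways to fill the rest, and there are C(2,j) ways to pick which j.
By inclusion–exclusion, the number of valid placements is Σ_{j=0}^{2} (−1)^j C(2,j)·(4−j)!.
Computing: 24 − 12 + 2 = 14.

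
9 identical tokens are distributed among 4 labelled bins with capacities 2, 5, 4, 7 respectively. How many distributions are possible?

82

Ignoring the caps, the number of non-negative solutions to x_1+…+x_4 = 9 is C(12,3) = 220.
Subtract solutions that violate a single cap (substitute x_i' = x_i − (cap_i+1)): x_1 ≥ 3 gives C(9,3) = 84; x_2 ≥ 6 gives C(6,3) = 20; x_3 ≥ 5 gives C(7,3) = 35; x_4 ≥ 8 gives C(4,3) = 4. Together 143.
Add back pairs where two caps are both exceeded: 1 + 4 + 0 + 0 + 0 + 0 = 5.
By inclusion–exclusion the count is 220 − 143 + 5 = 82.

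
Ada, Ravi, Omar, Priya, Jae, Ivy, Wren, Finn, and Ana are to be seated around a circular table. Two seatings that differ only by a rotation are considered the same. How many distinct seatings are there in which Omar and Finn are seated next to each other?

10080

Treat {Omar, Finn} as one unit (2 internal orders) and seat the resulting 8 units around the table: (7)! circular arrangements.
So 2 × (7)! = 2 × 5040 = 10080.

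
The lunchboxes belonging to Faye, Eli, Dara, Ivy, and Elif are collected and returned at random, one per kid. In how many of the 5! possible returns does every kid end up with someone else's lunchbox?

44

Count assignments avoiding every fixed point. For any j of the 5 kids fixed to their own lunchbox, the other 5−j can be arranged in (5−j)! ways.
By inclusion–exclusion this is Σ_{j=0}^{5} (−1)^j C(5,j)·(5−j)!.
Computing: 120 − 120 + 60 − 20 + 5 − 1 = 44.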